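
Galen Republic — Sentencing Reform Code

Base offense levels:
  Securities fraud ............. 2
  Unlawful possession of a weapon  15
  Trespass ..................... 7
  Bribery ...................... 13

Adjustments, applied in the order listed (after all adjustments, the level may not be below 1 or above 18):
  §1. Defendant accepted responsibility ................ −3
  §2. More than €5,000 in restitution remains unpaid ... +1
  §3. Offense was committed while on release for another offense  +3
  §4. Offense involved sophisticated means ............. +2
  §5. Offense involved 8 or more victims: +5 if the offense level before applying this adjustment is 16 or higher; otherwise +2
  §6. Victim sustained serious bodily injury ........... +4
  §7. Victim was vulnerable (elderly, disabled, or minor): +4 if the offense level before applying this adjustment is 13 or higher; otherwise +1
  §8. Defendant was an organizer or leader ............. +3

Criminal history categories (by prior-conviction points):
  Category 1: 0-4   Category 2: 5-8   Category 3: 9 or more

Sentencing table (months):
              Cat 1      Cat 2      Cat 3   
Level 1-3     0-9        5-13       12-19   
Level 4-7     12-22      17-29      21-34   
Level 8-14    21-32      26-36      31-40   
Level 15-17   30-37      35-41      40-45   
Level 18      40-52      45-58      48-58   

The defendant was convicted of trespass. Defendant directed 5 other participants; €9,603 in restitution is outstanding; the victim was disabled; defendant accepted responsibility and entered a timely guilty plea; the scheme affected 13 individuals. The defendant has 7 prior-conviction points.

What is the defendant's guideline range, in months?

26-36 months

Base offense level for trespass: 7.
§1 applies: 7 − 3 = 4.
§2 applies: 4 + 1 = 5.
§3 does not apply.
§4 does not apply.
§5 applies (level before this adjustment is 5 < 16, so +2): 5 + 2 = 7.
§6 does not apply.
§7 applies (level before this adjustment is 7 < 13, so +1): 7 + 1 = 8.
§8 applies: 8 + 3 = 11.
Final offense level: 11.
Criminal history: 7 prior points → Category 2 (5-8).
Level 11 falls in the 8-14 band.
Grid: Level 8-14 × Category 2 = 26-36 months.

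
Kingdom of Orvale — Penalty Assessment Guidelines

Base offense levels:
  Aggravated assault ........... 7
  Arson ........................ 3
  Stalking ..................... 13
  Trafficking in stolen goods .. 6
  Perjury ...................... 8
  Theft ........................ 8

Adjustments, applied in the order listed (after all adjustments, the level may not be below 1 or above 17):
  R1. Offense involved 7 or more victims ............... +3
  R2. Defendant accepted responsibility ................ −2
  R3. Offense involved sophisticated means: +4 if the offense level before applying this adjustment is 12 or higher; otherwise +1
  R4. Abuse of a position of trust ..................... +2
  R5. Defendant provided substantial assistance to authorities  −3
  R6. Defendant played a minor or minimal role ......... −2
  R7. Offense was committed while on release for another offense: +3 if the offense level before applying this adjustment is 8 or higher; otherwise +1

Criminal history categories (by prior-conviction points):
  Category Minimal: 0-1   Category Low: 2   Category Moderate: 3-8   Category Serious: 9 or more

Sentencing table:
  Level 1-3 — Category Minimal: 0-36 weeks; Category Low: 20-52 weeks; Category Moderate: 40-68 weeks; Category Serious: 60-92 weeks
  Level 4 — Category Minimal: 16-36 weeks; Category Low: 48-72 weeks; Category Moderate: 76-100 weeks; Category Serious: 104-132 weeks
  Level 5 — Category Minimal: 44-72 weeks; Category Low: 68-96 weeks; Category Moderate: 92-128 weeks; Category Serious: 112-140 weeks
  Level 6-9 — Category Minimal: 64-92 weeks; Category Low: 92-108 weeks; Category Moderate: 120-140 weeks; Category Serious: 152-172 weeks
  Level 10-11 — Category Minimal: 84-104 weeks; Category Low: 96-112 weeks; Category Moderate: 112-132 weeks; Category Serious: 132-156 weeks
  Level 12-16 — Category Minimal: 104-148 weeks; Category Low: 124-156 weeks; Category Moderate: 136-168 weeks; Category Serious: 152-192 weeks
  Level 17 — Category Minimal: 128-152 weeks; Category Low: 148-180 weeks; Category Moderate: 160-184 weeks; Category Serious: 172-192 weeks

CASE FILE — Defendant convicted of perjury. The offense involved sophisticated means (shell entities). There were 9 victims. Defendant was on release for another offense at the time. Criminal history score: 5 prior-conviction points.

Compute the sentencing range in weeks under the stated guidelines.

136-168 weeks

Base offense level for perjury: 8.
R1 applies: 8 + 3 = 11.
R3 applies (level before this adjustment is 11 < 12, so +1): 11 + 1 = 12.
R5 does not apply.
R7 applies (level before this adjustment is 12 ≥ 8, so +3): 12 + 3 = 15.
Final offense level: 15.
Criminal history: 5 prior points → Category Moderate (3-8).
Level 15 falls in the 12-16 band.
Grid: Level 12-16 × Category Moderate = 136-168 weeks.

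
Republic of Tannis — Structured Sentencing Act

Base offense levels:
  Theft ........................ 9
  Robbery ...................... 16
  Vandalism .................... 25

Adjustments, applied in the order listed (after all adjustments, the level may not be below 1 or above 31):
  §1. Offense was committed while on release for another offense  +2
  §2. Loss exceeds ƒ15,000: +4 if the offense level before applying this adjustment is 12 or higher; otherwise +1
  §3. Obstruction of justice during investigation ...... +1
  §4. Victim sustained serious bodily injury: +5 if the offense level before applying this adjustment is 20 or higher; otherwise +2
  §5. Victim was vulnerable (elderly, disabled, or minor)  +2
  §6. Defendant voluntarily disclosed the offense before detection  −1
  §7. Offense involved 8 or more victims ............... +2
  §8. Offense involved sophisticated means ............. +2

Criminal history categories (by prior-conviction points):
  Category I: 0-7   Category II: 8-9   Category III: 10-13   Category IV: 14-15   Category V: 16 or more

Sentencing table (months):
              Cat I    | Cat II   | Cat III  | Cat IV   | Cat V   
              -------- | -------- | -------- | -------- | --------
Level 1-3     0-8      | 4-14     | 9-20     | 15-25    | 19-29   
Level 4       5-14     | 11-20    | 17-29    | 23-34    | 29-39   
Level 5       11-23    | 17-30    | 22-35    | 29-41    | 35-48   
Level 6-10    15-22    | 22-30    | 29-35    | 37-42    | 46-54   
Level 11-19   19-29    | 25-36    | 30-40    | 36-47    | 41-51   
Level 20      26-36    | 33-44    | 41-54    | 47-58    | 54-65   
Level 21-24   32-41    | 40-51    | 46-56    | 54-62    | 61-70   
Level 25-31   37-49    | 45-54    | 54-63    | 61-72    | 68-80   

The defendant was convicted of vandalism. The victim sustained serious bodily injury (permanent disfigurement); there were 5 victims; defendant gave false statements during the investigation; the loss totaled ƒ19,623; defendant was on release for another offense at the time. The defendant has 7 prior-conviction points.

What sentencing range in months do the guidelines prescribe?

37-49 months

Base offense level for vandalism: 25.
§1 applies: 25 + 2 = 27.
§2 applies (level before this adjustment is 27 ≥ 12, so +4): 27 + 4 = 31.
§3 applies: 31 + 1 = 32.
§4 applies (level before this adjustment is 32 ≥ 20, so +5): 32 + 5 = 37.
§6 does not apply.
§7 does not apply.
§8 does not apply.
Level 37 exceeds the maximum of 31; capped at 31.
Final offense level: 31.
Criminal history: 7 prior points → Category I (0-7).
Level 31 falls in the 25-31 band.
Grid: Level 25-31 × Category I = 37-49 months.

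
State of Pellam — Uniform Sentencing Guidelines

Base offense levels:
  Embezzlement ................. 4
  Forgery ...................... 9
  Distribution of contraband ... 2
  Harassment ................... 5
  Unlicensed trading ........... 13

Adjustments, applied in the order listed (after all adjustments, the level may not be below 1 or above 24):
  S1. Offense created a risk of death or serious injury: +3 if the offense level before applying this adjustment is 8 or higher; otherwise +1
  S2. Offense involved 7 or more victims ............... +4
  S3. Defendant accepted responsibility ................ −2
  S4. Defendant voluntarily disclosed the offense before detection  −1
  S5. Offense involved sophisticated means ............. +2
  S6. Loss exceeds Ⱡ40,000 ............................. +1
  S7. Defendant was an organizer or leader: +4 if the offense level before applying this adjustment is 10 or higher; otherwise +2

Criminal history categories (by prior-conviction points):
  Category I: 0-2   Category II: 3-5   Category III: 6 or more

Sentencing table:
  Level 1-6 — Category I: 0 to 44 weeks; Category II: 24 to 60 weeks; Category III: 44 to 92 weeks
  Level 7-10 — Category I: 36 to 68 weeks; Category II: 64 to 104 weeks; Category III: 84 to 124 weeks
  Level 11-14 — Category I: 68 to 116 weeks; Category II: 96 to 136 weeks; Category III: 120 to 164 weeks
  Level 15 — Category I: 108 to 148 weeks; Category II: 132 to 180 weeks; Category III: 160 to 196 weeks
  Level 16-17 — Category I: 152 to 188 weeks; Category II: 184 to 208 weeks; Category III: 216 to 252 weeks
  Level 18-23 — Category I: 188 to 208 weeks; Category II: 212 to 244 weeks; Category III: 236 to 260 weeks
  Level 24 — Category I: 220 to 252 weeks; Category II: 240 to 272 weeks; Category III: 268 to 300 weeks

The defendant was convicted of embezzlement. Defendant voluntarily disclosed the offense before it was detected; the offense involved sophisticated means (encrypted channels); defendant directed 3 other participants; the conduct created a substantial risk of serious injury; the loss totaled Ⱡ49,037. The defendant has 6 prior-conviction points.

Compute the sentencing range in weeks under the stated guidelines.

84-124 weeks

Base offense level for embezzlement: 4.
S1 applies (level before this adjustment is 4 < 8, so +1): 4 + 1 = 5.
S4 applies: 5 − 1 = 4.
S5 applies: 4 + 2 = 6.
S6 applies: 6 + 1 = 7.
S7 applies (level before this adjustment is 7 < 10, so +2): 7 + 2 = 9.
Final offense level: 9.
Criminal history: 6 prior points → Category III (6+).
Level 9 falls in the 7-10 band.
Grid: Level 7-10 × Category III = 84-124 weeks.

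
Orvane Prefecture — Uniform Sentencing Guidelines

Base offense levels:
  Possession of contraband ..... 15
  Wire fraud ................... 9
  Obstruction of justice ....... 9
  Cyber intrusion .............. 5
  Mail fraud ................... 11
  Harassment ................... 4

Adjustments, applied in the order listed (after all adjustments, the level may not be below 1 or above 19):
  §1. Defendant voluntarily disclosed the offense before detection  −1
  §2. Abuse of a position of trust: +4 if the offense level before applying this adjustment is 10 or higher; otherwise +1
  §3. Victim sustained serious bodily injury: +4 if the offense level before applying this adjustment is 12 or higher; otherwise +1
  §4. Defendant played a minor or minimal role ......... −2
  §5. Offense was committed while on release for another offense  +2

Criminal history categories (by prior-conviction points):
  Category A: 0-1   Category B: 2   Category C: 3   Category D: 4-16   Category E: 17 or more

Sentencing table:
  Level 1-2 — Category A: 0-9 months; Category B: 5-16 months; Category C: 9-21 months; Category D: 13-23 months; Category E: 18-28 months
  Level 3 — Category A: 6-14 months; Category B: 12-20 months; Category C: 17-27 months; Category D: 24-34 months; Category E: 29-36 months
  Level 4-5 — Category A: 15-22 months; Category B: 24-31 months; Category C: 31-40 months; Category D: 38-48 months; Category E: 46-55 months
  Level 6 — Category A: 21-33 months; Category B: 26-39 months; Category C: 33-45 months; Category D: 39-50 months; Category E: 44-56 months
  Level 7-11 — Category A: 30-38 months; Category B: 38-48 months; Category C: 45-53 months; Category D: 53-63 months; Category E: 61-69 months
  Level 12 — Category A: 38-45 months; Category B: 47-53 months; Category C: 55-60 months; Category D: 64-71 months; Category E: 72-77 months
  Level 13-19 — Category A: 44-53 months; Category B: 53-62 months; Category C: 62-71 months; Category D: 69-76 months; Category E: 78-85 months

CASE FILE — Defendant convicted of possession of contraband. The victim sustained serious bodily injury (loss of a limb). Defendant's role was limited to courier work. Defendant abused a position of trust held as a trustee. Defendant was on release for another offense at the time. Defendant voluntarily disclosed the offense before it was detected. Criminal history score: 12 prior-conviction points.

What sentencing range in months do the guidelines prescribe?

Base offense level for possession of contraband: 15.
§1 applies: 15 − 1 = 14.
§2 applies (level before this adjustment is 14 ≥ 10, so +4): 14 + 4 = 18.
§3 applies (level before this adjustment is 18 ≥ 12, so +4): 18 + 4 = 22.
§4 applies: 22 − 2 = 20.
§5 applies: 20 + 2 = 22.
Level 22 exceeds the maximum of 19; capped at 19.
Final offense level: 19.
Criminal history: 12 prior points → Category D (4-16).
Level 19 falls in the 13-19 band.
Grid: Level 13-19 × Category D = 69-76 months.

69-76 months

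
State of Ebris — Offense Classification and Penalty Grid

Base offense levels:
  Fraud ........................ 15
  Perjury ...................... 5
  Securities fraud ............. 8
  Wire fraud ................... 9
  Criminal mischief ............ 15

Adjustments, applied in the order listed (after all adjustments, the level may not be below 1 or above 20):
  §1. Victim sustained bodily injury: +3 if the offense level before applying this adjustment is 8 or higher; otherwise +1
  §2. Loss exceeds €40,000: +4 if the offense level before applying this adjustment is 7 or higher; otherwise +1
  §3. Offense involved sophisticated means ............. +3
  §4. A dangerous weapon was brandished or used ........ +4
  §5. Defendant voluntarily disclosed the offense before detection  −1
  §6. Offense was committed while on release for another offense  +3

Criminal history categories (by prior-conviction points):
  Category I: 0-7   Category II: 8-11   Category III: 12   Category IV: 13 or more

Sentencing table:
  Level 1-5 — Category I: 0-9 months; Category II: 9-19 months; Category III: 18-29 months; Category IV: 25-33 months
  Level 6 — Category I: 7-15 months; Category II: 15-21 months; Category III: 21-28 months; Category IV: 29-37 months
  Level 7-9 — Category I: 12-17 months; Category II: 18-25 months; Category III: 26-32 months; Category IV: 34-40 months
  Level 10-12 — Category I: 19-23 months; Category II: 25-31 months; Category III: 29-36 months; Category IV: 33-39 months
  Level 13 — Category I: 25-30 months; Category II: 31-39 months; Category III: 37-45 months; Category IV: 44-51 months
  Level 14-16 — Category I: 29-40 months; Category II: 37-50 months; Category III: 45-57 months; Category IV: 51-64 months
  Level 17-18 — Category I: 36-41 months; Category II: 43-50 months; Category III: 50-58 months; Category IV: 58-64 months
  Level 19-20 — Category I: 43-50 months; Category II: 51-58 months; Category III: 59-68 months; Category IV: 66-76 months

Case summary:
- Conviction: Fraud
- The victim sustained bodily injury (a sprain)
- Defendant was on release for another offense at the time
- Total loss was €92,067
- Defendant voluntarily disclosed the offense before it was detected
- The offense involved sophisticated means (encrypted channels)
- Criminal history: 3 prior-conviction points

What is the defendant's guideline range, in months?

43-50 months

Base offense level for fraud: 15.
§1 applies (level before this adjustment is 15 ≥ 8, so +3): 15 + 3 = 18.
§2 applies (level before this adjustment is 18 ≥ 7, so +4): 18 + 4 = 22.
§3 applies: 22 + 3 = 25.
§5 applies: 25 − 1 = 24.
§6 applies: 24 + 3 = 27.
Level 27 exceeds the maximum of 20; capped at 20.
Final offense level: 20.
Criminal history: 3 prior points → Category I (0-7).
Level 20 falls in the 19-20 band.
Grid: Level 19-20 × Category I = 43-50 months.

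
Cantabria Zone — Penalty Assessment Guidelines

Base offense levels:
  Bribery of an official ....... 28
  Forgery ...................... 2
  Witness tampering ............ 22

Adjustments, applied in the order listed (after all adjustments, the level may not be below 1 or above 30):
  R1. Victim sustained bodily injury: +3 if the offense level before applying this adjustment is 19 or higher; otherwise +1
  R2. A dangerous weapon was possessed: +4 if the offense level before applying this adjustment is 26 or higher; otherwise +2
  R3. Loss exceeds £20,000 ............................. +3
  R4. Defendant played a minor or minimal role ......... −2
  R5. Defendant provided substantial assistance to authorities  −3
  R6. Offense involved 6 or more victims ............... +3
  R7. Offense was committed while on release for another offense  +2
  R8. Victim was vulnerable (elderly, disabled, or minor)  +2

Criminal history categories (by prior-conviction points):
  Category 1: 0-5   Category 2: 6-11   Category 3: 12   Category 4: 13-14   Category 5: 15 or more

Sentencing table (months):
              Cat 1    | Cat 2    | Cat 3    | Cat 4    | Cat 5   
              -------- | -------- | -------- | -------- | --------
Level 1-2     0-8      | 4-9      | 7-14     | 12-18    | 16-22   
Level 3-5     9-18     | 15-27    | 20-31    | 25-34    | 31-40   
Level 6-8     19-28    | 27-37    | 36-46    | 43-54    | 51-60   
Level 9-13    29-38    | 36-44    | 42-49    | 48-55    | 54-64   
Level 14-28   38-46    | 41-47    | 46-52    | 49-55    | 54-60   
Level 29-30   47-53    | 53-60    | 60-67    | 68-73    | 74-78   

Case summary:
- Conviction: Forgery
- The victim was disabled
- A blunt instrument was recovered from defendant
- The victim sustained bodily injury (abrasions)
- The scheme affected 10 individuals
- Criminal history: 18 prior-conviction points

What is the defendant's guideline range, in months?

Base offense level for forgery: 2.
R1 applies (level before this adjustment is 2 < 19, so +1): 2 + 1 = 3.
R2 applies (level before this adjustment is 3 < 26, so +2): 3 + 2 = 5.
R4 does not apply.
R6 applies: 5 + 3 = 8.
R8 applies: 8 + 2 = 10.
Final offense level: 10.
Criminal history: 18 prior points → Category 5 (15+).
Level 10 falls in the 9-13 band.
Grid: Level 9-13 × Category 5 = 54-64 months.

54-64 months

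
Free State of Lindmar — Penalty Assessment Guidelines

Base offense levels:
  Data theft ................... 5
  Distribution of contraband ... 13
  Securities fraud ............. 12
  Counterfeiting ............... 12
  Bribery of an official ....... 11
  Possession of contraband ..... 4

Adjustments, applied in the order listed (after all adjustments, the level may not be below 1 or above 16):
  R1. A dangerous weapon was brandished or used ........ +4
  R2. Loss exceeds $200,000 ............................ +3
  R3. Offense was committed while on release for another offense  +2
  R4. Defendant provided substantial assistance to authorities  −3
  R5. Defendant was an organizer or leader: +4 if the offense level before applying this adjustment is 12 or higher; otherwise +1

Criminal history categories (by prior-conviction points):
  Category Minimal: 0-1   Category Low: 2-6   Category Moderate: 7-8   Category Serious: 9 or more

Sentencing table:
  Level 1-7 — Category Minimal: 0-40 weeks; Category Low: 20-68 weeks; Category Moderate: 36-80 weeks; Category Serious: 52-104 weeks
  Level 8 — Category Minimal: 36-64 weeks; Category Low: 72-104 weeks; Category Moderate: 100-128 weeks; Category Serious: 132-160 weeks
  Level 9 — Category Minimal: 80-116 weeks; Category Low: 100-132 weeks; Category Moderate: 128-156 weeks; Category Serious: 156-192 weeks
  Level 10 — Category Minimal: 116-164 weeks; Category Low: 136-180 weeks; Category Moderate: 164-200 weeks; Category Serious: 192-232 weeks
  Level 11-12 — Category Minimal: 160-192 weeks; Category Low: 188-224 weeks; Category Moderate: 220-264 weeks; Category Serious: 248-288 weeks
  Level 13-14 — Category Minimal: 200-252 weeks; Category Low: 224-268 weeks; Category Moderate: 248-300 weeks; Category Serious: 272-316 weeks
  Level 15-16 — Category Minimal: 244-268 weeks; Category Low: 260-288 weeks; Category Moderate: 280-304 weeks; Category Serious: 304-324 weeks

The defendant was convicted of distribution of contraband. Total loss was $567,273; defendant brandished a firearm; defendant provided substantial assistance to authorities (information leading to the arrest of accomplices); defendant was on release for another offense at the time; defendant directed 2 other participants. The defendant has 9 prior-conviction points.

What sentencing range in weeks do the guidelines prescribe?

Base offense level for distribution of contraband: 13.
R1 applies: 13 + 4 = 17.
R2 applies: 17 + 3 = 20.
R3 applies: 20 + 2 = 22.
R4 applies: 22 − 3 = 19.
R5 applies (level before this adjustment is 19 ≥ 12, so +4): 19 + 4 = 23.
Level 23 exceeds the maximum of 16; capped at 16.
Final offense level: 16.
Criminal history: 9 prior points → Category Serious (9+).
Level 16 falls in the 15-16 band.
Grid: Level 15-16 × Category Serious = 304-324 weeks.

304-324 weeks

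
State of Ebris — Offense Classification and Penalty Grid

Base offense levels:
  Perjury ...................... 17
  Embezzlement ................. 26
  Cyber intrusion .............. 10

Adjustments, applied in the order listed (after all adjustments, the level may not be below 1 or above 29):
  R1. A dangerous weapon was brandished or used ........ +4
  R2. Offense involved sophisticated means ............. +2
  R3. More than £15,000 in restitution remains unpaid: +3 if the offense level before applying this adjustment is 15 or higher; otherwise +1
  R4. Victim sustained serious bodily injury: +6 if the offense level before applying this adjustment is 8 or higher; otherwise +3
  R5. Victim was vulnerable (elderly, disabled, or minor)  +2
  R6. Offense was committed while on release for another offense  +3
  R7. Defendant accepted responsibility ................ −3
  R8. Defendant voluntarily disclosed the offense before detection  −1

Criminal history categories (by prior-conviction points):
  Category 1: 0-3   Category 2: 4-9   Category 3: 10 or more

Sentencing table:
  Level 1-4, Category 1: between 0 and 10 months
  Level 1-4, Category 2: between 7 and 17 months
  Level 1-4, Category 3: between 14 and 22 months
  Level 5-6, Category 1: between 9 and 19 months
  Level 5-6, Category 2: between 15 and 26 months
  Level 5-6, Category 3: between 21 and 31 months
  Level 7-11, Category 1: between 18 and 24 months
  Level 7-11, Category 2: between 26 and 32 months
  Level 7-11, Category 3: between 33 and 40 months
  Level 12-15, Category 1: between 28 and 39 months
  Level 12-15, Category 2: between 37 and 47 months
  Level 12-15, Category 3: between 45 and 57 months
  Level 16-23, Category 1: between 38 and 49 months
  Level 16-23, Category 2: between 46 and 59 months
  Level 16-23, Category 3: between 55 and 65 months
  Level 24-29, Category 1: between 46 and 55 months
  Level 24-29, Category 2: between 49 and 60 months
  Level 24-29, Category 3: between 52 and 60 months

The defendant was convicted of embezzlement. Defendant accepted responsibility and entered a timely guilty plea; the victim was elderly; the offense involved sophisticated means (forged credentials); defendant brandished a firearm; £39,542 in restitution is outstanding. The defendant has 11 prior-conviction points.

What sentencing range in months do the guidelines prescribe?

52-60 months

Base offense level for embezzlement: 26.
R1 applies: 26 + 4 = 30.
R2 applies: 30 + 2 = 32.
R3 applies (level before this adjustment is 32 ≥ 15, so +3): 32 + 3 = 35.
R4 does not apply.
R5 applies: 35 + 2 = 37.
R7 applies: 37 − 3 = 34.
Level 34 exceeds the maximum of 29; capped at 29.
Final offense level: 29.
Criminal history: 11 prior points → Category 3 (10+).
Level 29 falls in the 24-29 band.
Grid: Level 24-29 × Category 3 = 52-60 months.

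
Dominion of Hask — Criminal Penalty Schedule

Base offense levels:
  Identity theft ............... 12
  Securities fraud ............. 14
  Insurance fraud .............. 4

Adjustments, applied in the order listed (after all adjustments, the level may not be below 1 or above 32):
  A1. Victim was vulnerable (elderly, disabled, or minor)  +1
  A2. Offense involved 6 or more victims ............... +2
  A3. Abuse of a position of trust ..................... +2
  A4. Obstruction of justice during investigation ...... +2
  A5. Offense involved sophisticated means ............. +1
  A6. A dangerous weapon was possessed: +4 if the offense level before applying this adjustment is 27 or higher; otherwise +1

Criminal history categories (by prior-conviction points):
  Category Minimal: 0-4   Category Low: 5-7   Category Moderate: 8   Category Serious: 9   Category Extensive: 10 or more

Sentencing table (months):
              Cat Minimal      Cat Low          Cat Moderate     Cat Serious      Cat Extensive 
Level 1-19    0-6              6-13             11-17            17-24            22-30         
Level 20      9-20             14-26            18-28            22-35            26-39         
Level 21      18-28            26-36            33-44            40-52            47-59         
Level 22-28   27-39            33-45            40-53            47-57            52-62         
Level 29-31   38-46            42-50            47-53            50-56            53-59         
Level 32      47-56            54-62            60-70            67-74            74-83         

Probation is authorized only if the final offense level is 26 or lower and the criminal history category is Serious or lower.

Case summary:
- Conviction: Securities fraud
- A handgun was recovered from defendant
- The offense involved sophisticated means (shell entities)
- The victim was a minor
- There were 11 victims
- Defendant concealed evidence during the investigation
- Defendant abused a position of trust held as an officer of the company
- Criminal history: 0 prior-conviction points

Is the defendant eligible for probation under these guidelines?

Base offense level for securities fraud: 14.
A1 applies: 14 + 1 = 15.
A2 applies: 15 + 2 = 17.
A3 applies: 17 + 2 = 19.
A4 applies: 19 + 2 = 21.
A5 applies: 21 + 1 = 22.
A6 applies (level before this adjustment is 22 < 27, so +1): 22 + 1 = 23.
Final offense level: 23.
Criminal history: 0 prior points → Category Minimal (0-4).
Level 23 falls in the 22-28 band.
Grid: Level 22-28 × Category Minimal = 27-39 months.
Probation check: level 23 ≤ 26 and category Minimal ≤ Serious → eligible.

Yes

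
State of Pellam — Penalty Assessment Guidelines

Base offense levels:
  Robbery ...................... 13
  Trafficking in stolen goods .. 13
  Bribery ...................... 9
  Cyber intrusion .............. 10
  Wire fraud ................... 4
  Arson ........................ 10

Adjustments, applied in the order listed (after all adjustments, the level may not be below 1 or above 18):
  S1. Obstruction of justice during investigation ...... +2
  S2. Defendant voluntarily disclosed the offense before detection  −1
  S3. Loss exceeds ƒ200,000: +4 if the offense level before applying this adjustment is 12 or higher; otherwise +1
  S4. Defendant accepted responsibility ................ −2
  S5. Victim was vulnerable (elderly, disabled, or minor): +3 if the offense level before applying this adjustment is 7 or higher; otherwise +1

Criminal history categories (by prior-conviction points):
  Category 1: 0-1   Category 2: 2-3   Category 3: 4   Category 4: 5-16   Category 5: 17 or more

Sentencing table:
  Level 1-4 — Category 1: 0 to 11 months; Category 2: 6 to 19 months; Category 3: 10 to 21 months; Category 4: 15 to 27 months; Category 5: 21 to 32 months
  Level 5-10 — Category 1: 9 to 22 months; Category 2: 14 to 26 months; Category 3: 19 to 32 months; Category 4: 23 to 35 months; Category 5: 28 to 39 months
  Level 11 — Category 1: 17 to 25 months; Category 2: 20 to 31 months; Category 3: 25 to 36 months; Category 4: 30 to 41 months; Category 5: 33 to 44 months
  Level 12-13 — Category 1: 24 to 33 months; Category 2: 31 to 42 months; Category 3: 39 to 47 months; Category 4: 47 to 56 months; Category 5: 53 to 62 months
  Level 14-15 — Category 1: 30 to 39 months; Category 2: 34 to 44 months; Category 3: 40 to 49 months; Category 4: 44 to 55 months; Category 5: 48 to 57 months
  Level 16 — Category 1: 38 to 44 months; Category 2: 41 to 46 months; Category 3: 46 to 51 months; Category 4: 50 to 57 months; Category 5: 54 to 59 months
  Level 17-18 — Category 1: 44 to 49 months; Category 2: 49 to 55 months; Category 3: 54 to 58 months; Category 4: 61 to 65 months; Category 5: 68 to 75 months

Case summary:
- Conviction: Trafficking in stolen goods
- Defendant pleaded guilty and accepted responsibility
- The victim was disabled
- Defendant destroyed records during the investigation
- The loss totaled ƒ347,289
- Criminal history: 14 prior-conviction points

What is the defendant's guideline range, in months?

Base offense level for trafficking in stolen goods: 13.
S1 applies: 13 + 2 = 15.
S3 applies (level before this adjustment is 15 ≥ 12, so +4): 15 + 4 = 19.
S4 applies: 19 − 2 = 17.
S5 applies (level before this adjustment is 17 ≥ 7, so +3): 17 + 3 = 20.
Level 20 exceeds the maximum of 18; capped at 18.
Final offense level: 18.
Criminal history: 14 prior points → Category 4 (5-16).
Level 18 falls in the 17-18 band.
Grid: Level 17-18 × Category 4 = 61-65 months.

61-65 months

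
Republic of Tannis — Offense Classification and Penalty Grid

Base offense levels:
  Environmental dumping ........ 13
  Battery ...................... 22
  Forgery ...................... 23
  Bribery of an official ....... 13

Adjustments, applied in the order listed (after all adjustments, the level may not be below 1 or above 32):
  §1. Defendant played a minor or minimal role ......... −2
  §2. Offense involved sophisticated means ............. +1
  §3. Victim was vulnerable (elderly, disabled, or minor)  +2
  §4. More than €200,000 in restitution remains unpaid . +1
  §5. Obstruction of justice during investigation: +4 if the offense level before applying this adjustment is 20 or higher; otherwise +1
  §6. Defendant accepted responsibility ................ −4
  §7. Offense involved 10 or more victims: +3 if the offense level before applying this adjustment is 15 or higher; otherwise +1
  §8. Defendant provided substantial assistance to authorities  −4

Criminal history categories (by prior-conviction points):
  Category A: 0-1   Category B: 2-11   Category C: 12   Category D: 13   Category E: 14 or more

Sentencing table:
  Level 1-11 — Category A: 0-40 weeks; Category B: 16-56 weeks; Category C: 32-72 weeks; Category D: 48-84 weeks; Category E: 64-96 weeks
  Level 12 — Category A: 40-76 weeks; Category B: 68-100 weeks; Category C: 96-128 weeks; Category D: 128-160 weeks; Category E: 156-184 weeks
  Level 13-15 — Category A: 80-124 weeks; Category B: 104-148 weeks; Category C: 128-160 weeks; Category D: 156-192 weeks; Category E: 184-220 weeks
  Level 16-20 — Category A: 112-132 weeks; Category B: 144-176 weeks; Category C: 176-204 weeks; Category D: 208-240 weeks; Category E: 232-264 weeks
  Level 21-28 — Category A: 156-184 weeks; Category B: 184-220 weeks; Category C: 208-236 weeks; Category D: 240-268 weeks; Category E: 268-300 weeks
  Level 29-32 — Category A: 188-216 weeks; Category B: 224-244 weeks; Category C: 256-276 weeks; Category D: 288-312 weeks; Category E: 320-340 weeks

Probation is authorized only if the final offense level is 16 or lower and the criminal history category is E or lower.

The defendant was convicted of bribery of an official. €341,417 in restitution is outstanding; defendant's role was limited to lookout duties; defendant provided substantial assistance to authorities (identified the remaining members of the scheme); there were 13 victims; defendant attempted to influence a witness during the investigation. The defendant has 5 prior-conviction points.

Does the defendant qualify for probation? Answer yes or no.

Yes

Base offense level for bribery of an official: 13.
§1 applies: 13 − 2 = 11.
§2 does not apply.
§3 does not apply.
§4 applies: 11 + 1 = 12.
§5 applies (level before this adjustment is 12 < 20, so +1): 12 + 1 = 13.
§6 does not apply.
§7 applies (level before this adjustment is 13 < 15, so +1): 13 + 1 = 14.
§8 applies: 14 − 4 = 10.
Final offense level: 10.
Criminal history: 5 prior points → Category B (2-11).
Level 10 falls in the 1-11 band.
Grid: Level 1-11 × Category B = 16-56 weeks.
Probation check: level 10 ≤ 16 and category B ≤ E → eligible.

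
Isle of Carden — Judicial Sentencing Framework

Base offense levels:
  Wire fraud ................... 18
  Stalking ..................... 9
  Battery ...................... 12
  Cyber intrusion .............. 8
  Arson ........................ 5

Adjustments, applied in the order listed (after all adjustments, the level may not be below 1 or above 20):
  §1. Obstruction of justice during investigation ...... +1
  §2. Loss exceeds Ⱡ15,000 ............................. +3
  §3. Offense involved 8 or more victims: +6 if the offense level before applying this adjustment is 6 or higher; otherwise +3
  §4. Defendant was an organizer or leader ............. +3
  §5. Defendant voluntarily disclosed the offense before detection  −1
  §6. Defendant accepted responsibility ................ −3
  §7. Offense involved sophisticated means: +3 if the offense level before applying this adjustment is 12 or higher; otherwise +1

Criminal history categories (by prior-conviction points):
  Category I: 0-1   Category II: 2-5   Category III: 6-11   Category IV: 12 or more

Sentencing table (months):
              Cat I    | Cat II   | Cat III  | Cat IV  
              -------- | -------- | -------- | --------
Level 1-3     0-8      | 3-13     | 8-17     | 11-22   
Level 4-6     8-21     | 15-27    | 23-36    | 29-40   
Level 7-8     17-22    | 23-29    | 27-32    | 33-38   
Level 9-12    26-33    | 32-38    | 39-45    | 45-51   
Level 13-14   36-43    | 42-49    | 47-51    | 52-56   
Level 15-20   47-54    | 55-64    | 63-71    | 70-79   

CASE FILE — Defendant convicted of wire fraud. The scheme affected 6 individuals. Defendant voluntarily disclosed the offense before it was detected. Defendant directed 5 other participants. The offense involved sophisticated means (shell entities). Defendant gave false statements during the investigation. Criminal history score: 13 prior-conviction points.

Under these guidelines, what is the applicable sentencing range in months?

70-79 months

Base offense level for wire fraud: 18.
§1 applies: 18 + 1 = 19.
§3 does not apply.
§4 applies: 19 + 3 = 22.
§5 applies: 22 − 1 = 21.
§6 does not apply.
§7 applies (level before this adjustment is 21 ≥ 12, so +3): 21 + 3 = 24.
Level 24 exceeds the maximum of 20; capped at 20.
Final offense level: 20.
Criminal history: 13 prior points → Category IV (12+).
Level 20 falls in the 15-20 band.
Grid: Level 15-20 × Category IV = 70-79 months.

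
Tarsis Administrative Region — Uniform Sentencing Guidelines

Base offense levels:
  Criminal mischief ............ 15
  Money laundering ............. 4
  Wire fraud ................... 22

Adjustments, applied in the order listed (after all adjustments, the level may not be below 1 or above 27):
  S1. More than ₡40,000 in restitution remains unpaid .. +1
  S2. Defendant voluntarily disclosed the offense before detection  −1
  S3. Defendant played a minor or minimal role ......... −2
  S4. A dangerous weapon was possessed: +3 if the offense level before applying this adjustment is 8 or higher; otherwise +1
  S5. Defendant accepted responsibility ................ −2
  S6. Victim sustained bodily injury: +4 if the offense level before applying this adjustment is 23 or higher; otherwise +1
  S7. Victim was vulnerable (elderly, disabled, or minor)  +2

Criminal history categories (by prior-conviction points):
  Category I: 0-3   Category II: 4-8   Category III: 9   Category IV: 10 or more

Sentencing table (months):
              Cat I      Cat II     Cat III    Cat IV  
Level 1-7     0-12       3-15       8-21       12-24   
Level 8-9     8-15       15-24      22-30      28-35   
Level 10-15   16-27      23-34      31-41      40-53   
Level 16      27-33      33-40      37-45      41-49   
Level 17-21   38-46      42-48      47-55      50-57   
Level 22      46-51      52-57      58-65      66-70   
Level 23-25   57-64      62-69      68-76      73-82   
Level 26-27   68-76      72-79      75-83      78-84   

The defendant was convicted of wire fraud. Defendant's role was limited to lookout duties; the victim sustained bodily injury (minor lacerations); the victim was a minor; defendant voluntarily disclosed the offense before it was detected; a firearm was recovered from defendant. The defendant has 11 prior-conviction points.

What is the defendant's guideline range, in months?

Base offense level for wire fraud: 22.
S2 applies: 22 − 1 = 21.
S3 applies: 21 − 2 = 19.
S4 applies (level before this adjustment is 19 ≥ 8, so +3): 19 + 3 = 22.
S6 applies (level before this adjustment is 22 < 23, so +1): 22 + 1 = 23.
S7 applies: 23 + 2 = 25.
Final offense level: 25.
Criminal history: 11 prior points → Category IV (10+).
Level 25 falls in the 23-25 band.
Grid: Level 23-25 × Category IV = 73-82 months.

73-82 months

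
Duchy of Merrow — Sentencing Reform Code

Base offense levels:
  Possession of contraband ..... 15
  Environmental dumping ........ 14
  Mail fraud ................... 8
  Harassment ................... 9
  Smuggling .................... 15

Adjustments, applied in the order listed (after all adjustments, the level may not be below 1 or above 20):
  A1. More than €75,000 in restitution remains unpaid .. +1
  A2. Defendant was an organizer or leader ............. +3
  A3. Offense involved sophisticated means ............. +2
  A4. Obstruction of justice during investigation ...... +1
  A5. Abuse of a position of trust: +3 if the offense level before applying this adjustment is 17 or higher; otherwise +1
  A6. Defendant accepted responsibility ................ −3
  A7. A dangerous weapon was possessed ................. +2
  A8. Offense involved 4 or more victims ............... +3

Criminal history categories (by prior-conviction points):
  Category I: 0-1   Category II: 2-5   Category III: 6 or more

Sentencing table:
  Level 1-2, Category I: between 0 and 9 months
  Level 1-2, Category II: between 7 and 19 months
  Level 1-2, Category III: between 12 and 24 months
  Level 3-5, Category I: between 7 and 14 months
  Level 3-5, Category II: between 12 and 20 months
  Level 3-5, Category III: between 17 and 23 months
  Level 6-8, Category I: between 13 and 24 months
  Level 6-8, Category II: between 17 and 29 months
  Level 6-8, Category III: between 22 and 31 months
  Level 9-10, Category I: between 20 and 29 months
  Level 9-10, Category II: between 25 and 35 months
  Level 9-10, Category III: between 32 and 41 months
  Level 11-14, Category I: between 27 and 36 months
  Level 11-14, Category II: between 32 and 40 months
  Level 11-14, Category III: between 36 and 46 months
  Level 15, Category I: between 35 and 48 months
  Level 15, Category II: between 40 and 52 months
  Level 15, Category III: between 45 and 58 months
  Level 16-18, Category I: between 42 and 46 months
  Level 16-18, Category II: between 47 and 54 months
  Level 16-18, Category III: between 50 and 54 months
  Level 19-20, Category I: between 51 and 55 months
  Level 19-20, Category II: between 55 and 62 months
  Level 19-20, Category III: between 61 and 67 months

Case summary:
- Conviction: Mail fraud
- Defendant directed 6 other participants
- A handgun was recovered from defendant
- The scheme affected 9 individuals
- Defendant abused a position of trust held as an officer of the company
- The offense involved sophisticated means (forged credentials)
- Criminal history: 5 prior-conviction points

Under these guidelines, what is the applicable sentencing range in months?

Base offense level for mail fraud: 8.
A2 applies: 8 + 3 = 11.
A3 applies: 11 + 2 = 13.
A4 does not apply.
A5 applies (level before this adjustment is 13 < 17, so +1): 13 + 1 = 14.
A6 does not apply.
A7 applies: 14 + 2 = 16.
A8 applies: 16 + 3 = 19.
Final offense level: 19.
Criminal history: 5 prior points → Category II (2-5).
Level 19 falls in the 19-20 band.
Grid: Level 19-20 × Category II = 55-62 months.

55-62 months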